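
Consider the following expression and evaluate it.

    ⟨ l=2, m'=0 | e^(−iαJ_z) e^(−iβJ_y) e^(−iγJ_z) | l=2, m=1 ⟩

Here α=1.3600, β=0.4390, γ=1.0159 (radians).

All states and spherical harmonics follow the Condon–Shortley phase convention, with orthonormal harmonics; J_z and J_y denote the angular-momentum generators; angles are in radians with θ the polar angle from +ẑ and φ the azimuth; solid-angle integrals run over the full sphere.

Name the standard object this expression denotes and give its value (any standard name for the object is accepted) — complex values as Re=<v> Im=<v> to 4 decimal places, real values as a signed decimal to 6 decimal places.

This is a Wigner D-matrix element — the rotation-matrix element ⟨l m'| R(α,β,γ) |l m⟩ in the angular-momentum basis.
D^2_{0,1}(1.3600,0.4390,1.0159) = e^{-i·0·1.3600}·d^2_{0,1}(0.4390)·e^{-i·1·1.0159}. Compute d first:
With c≡cos(β/2)=0.976006 and s≡sin(β/2)=0.217742, N=[2·2·6·1]^{1/2}=4.898979
Admissible k: 1..2 (factorial args all ≥0)
  k=1: (−1)^0·4.8990/(2)·0.9760^3·0.2177^1 = +0.495878
  k=2: (−1)^1·4.8990/(2)·0.9760^1·0.2177^3 = -0.024680
d^2_{0,1}(0.4390) = +0.495878 -0.024680 = +0.471198
Attach z-rotation phases: D = e^{-i(0)(1.3600)}·(+0.471198)·e^{-i(1)(1.0159)} = +0.248253-0.400497i

Wigner D-matrix element, Re=0.2483 Im=-0.4005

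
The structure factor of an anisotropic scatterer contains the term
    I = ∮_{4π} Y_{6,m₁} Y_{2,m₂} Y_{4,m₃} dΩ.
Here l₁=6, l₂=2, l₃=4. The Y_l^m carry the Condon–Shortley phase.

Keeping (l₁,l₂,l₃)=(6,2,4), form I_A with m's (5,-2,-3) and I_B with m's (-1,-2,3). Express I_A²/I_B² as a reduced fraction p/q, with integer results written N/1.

Same 6,2,4: normalisation and zero-m 3j drop out of the ratio.
A: Δ: 4! 8! 0! / 13! → 1/6435; sum: t=0:+1/120960 = 1/120960; 3j²(6 2 4; 5 -2 -3) = Δ·Π!·Σ² = 2/39  (sign -1)
B: Δ: 4! 8! 0! / 13! → 1/6435; sum: t=0:+1/120960 = 1/120960; 3j²(6 2 4; -1 -2 3) = Δ·Π!·Σ² = 1/1287  (sign -1)
I_A²/I_B² = (2/39)/(1/1287) = 66/1

66/1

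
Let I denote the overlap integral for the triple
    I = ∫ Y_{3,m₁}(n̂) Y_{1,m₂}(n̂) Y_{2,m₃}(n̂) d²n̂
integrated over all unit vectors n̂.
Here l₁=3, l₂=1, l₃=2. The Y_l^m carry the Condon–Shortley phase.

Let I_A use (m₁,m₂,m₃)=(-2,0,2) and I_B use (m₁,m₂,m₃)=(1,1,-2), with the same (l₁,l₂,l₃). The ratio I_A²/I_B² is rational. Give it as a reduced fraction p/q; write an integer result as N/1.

Same 3,1,2: normalisation and zero-m 3j drop out of the ratio.
A: Δ: 2! 4! 0! / 7! → 1/105; sum: t=1:−1/24 = -1/24; 3j²(3 1 2; -2 0 2) = Δ·Π!·Σ² = 1/21  (sign -1)
B: Δ: 2! 4! 0! / 7! → 1/105; sum: t=2:+1/48 = 1/48; 3j²(3 1 2; 1 1 -2) = Δ·Π!·Σ² = 1/105  (sign +1)
I_A²/I_B² = (1/21)/(1/105) = 5/1

5/1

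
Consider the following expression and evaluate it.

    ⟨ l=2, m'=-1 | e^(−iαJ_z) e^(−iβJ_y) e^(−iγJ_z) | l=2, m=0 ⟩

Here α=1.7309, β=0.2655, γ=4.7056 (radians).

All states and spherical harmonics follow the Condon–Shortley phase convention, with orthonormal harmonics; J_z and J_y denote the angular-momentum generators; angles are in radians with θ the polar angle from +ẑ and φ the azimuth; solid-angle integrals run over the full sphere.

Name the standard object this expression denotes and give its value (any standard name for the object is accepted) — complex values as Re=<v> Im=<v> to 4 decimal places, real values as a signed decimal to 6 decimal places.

Wigner D-matrix element, Re=-0.0494 Im=0.3061

This is a Wigner D-matrix element — the rotation-matrix element ⟨l m'| R(α,β,γ) |l m⟩ in the angular-momentum basis.
D^2_{-1,0}(1.7309,0.2655,4.7056) = e^{-i·-1·1.7309}·d^2_{-1,0}(0.2655)·e^{-i·0·4.7056}. Compute d first:
Half-angle: c=0.991202, s=0.132360. N=√(1·6·2·2)=4.898979
k∈{1,2} keeps every argument non-negative
  k=1: (−1)^0·4.8990/(2)·0.9912^3·0.1324^1 = +0.315733
  k=2: (−1)^1·4.8990/(2)·0.9912^1·0.1324^3 = -0.005630
d^2_{-1,0}(0.2655) = +0.315733 -0.005630 = +0.310103
D = (-0.159421+0.987211i)·(+0.310103)·(+1.000000+0.000000i) = -0.049437+0.306137i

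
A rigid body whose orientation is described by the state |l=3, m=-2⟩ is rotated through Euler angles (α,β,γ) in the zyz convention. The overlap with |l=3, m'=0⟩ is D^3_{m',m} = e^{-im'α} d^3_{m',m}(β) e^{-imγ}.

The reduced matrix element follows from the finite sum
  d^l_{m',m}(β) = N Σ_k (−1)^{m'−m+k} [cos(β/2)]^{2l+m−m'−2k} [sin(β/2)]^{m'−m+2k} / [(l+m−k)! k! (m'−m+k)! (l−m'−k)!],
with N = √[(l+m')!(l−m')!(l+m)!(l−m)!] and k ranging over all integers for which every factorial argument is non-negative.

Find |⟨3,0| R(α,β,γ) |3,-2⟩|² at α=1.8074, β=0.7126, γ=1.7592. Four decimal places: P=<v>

First d^3_{0,-2}(β=0.7126), then the phase factors e^{-i(0)α} and e^{-i(-2)γ}:
With c≡cos(β/2)=0.937194 and s≡sin(β/2)=0.348809, N=[6·6·1·120]^{1/2}=65.726707
Admissible k: 0..1 (factorial args all ≥0)
  k=0: (−1)^2·65.7267/(12)·0.9372^4·0.3488^2 = +0.514107
  k=1: (−1)^3·65.7267/(12)·0.9372^2·0.3488^4 = -0.071215
d^3_{0,-2}(0.7126) = +0.514107 -0.071215 = +0.442892
|D^3_{0,-2}|² = |d^3_{0,-2}(β)|² = (+0.442892)² = 0.196154 (the z-rotation phases have unit modulus)

P=0.1962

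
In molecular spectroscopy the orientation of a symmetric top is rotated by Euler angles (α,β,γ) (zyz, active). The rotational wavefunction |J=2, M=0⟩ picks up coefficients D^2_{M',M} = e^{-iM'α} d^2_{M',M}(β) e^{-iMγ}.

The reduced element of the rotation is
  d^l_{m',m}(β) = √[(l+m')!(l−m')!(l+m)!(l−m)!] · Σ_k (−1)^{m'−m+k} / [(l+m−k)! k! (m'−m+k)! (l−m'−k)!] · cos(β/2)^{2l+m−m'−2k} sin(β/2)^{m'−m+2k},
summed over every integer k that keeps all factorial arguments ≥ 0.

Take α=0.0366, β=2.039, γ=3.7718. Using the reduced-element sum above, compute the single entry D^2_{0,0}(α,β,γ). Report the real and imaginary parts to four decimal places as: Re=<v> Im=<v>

D^2_{0,0}(0.0366,2.0390,3.7718) = e^{-i·0·0.0366}·d^2_{0,0}(2.0390)·e^{-i·0·3.7718}. Compute d first:
c=cos(2.039000/2)=0.523792, s=sin(2.039000/2)=0.851846; N=√[2·2·2·2]=4.000000
k∈{0,1,2} keeps every argument non-negative
  k=0: (−1)^0·4.0000/(4)·0.5238^4·0.8518^0 = +0.075272
  k=1: (−1)^1·4.0000/(1)·0.5238^2·0.8518^2 = -0.796343
  k=2: (−1)^2·4.0000/(4)·0.5238^0·0.8518^4 = +0.526556
d^2_{0,0}(2.0390) = +0.075272 -0.796343 +0.526556 = -0.194514
D = (+1.000000+0.000000i)·(-0.194514)·(+1.000000+0.000000i) = -0.194514+0.000000i

Re=-0.1945 Im=0.0000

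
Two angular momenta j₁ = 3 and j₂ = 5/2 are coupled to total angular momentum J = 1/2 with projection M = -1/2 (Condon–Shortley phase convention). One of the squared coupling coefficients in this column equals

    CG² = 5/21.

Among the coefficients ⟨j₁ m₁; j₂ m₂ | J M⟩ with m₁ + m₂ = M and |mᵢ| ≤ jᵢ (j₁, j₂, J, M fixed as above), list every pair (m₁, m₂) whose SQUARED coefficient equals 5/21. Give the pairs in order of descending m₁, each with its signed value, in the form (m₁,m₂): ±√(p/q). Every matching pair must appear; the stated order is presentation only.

Admissible pairs with m₁+m₂ = M = -1/2: (-3,5/2), (-2,3/2), (-1,1/2), (0,-1/2), (1,-3/2), (2,-5/2)
  (m₁,m₂)=(2,-5/2): CG² = 1/21, CG = +√(1/21)
  (m₁,m₂)=(1,-3/2): CG² = 2/21, CG = −√(2/21)
  (m₁,m₂)=(0,-1/2): CG² = 1/7, CG = +√(1/7)
  (m₁,m₂)=(-1,1/2): CG² = 4/21, CG = −√(4/21)
  (m₁,m₂)=(-2,3/2): CG² = 5/21, CG = +√(5/21)   ← matches the target
  (m₁,m₂)=(-3,5/2): CG² = 2/7, CG = −√(2/7)
Pairs with CG² = 5/21: (-2,3/2): +√(5/21)

(-2,3/2): +√(5/21)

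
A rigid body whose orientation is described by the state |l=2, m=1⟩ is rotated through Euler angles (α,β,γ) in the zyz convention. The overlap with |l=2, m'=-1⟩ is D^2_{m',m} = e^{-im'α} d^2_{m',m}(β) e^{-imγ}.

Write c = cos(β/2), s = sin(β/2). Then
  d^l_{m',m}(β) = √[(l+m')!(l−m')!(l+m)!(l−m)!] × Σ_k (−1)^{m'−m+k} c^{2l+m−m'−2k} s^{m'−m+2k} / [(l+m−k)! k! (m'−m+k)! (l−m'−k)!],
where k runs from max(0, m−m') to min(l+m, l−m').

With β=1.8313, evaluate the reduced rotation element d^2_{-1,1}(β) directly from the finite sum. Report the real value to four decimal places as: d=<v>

d=0.3049

d^2_{-1,1}(β=1.8313) via the finite sum:
With c≡cos(β/2)=0.609275 and s≡sin(β/2)=0.792959, N=[1·6·6·1]^{1/2}=6.000000
k∈{2,3} keeps every argument non-negative
  k=2: (−1)^0·6.0000/(2)·0.6093^2·0.7930^2 = +0.700244
  k=3: (−1)^1·6.0000/(6)·0.6093^0·0.7930^4 = -0.395369
d^2_{-1,1}(1.8313) = +0.700244 -0.395369 = +0.304875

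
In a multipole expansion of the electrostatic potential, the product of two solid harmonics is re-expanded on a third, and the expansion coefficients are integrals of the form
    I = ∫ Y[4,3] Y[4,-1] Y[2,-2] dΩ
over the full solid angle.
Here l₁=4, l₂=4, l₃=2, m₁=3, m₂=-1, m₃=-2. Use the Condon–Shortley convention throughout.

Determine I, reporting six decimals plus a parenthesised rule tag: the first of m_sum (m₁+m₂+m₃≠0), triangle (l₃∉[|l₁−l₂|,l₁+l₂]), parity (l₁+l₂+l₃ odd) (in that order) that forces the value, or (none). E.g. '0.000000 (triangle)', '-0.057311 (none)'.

0.159270 (none)

m-sum 0 ✓  L=10 even ✓  0≤2≤8 ✓
Π(2lᵢ+1) = 9×9×5 = 405
triangle coeff Δ(4,4,2) = 1/13860
Σ_t [2,4]: t=2:+1/192 t=3:−1/36 t=4:+1/192 = -5/288
(3j)²=20/693 [(4 4 2; 0 0 0)], sign=-1
Σ_t [1,1]: t=1:−1/480 = -1/480
(3j)²=3/110 [(4 4 2; 3 -1 -2)], sign=-1
⇒ 4πI² = 270/847
I = (+1)√(270/847/(4π)) = 0.15927046
No selection rule forces the value: the integral is nonzero (none).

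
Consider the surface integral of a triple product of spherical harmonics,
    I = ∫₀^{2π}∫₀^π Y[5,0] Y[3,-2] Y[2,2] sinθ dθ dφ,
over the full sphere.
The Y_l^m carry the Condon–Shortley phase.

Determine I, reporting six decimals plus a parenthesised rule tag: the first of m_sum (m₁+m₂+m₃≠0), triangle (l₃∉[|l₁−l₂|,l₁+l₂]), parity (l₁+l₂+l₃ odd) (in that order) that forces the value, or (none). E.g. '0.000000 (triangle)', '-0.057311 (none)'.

m-sum 0 ✓  L=10 even ✓  2≤2≤8 ✓
Π(2lᵢ+1) = 11×7×5 = 385
triangle coeff Δ(5,3,2) = 1/2310
Σ_t [3,3]: t=3:−1/144 = -1/144
(3j)²=10/231 [(5 3 2; 0 0 0)], sign=-1
Σ_t [1,1]: t=1:−1/2880 = -1/2880
(3j)²=1/462 [(5 3 2; 0 -2 2)], sign=-1
⇒ 4πI² = 25/693
I = (+1)√(25/693/(4π)) = 0.05357948
No selection rule forces the value: the integral is nonzero (none).

0.053579 (none)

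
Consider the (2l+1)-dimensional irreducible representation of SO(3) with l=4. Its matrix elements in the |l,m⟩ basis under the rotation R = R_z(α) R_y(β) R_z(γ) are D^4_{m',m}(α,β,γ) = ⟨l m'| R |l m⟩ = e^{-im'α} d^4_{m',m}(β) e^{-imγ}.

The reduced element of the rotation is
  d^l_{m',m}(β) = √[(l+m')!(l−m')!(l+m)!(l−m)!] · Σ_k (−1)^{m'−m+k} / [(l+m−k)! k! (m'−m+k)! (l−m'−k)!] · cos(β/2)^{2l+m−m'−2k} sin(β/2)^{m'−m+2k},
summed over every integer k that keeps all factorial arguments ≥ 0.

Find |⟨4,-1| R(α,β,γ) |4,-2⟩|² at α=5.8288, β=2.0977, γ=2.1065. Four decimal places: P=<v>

P=0.2119

First d^4_{-1,-2}(β=2.0977), then the phase factors e^{-i(-1)α} and e^{-i(-2)γ}:
Half-angle: c=0.498568, s=0.866850. N=√(6·120·2·720)=1018.233765
k: max(0,(-2)−(-1))=0 … min(4+(-2),4−(-1))=2
  k=0: (−1)^1·1018.2338/(240)·0.4986^7·0.8669^1 = -0.028161
  k=1: (−1)^2·1018.2338/(48)·0.4986^5·0.8669^3 = +0.425659
  k=2: (−1)^3·1018.2338/(72)·0.4986^3·0.8669^5 = -0.857847
d^4_{-1,-2}(2.0977) = -0.028161 +0.425659 -0.857847 = -0.460349
|D^4_{-1,-2}|² = |d^4_{-1,-2}(β)|² = (-0.460349)² = 0.211921 (the z-rotation phases have unit modulus)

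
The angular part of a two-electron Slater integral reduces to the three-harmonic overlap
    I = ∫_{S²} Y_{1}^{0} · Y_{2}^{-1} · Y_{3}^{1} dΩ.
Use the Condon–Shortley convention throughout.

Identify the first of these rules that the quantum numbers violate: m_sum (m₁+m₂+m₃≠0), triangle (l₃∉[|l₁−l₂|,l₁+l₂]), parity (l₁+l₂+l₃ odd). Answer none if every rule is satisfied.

m₁+m₂+m₃ = 0 − 1 + 1 = 0  ✓
triangle: |1−2|=1 ≤ l₃=3 ≤ 1+2=3  ✓
parity: l₁+l₂+l₃ = 6 is even  ✓

none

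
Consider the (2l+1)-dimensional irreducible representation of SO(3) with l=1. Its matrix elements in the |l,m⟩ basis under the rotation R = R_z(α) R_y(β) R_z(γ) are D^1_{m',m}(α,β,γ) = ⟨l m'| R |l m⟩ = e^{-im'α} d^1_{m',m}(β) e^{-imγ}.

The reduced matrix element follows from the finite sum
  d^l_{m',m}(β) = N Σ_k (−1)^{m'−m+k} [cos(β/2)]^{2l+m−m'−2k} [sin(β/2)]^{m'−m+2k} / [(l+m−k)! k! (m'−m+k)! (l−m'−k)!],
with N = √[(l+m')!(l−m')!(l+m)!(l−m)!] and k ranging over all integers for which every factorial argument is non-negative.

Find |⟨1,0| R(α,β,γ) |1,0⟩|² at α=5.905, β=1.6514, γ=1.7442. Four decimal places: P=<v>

P=0.0065

Split into d^1_{0,0}(β=1.6514) × two z-phases.
With c≡cos(β/2)=0.678043 and s≡sin(β/2)=0.735023, N=[1·1·1·1]^{1/2}=1.000000
k∈{0,1} keeps every argument non-negative
  k=0: (−1)^0·1.0000/(1)·0.6780^2·0.7350^0 = +0.459742
  k=1: (−1)^1·1.0000/(1)·0.6780^0·0.7350^2 = -0.540258
d^1_{0,0}(1.6514) = +0.459742 -0.540258 = -0.080516
|D^1_{0,0}|² = |d^1_{0,0}(β)|² = (-0.080516)² = 0.006483 (the z-rotation phases have unit modulus)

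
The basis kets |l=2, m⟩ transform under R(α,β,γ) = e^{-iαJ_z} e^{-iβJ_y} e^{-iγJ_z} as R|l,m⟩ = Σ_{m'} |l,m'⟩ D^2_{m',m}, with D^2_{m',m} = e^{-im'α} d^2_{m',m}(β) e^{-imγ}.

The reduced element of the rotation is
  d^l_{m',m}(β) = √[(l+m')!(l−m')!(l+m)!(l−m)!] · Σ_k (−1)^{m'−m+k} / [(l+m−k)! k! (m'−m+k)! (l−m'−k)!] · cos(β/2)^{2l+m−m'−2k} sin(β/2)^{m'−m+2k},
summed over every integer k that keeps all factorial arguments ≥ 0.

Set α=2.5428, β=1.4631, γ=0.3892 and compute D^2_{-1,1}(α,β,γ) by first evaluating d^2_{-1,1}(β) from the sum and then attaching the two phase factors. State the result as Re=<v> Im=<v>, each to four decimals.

Split into d^2_{-1,1}(β=1.4631) × two z-phases.
c=cos(1.463100/2)=0.744140, s=sin(1.463100/2)=0.668024; N=√[1·6·6·1]=6.000000
Admissible k: 2..3 (factorial args all ≥0)
  k=2: (−1)^0·6.0000/(2)·0.7441^2·0.6680^2 = +0.741335
  k=3: (−1)^1·6.0000/(6)·0.7441^0·0.6680^4 = -0.199144
d^2_{-1,1}(1.4631) = +0.741335 -0.199144 = +0.542190
Attach z-rotation phases: D = e^{-i(-1)(2.5428)}·(+0.542190)·e^{-i(1)(0.3892)} = -0.298404+0.452687i

Re=-0.2984 Im=0.4527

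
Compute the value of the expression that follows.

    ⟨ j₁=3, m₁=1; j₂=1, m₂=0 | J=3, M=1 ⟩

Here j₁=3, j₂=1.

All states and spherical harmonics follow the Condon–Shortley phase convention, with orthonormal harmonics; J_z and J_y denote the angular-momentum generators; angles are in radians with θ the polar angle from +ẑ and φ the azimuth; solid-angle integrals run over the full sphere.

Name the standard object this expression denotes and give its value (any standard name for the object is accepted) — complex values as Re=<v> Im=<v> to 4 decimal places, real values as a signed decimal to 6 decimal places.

This is a Clebsch–Gordan (vector-coupling) coefficient.
j₁+j₂−J=1  J+j₁−j₂=5  J−j₁+j₂=1  j₁+j₂+J+1=8
(j₁±m₁, j₂±m₂, J±M) = (4,2,1,1,4,2)
P² = 48
sum k=0..1:
  [0] +1/12 = 1/12
  [1] −1/24 = -1/24
S = 1/24
C² = P²·S² = 1/12 ; C = +0.288675

Clebsch–Gordan coefficient, +√(1/12) ≈ +0.288675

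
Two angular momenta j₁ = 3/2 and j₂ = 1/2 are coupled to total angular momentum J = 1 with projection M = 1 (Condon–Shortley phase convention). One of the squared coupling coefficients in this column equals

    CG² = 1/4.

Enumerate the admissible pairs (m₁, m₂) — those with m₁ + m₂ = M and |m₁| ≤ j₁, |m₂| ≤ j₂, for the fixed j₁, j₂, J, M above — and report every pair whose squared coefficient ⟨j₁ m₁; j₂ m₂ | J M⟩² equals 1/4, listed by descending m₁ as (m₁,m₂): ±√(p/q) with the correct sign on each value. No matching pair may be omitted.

(1/2,1/2): −√(1/4)

Admissible pairs with m₁+m₂ = M = 1: (1/2,1/2), (3/2,-1/2)
  (m₁,m₂)=(3/2,-1/2): CG² = 3/4, CG = +√(3/4)
  (m₁,m₂)=(1/2,1/2): CG² = 1/4, CG = −√(1/4)   ← matches the target
Pairs with CG² = 1/4: (1/2,1/2): −√(1/4)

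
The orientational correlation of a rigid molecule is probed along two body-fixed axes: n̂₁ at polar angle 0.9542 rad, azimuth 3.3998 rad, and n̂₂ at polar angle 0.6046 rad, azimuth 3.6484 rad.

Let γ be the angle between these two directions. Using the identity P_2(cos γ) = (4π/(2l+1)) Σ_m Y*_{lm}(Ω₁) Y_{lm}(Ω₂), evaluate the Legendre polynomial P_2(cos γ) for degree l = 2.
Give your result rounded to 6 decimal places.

Summing Y*_{l m}(θ₁,φ₁)·Y_{l m}(θ₂,φ₂) over m ∈ [−2, 2]; prefactor 4π/(2·2+1) = 2.513274:
  [-2]  conj(Y_{2,-2})(Ω₁) = 0.22358 + 0.12695j ; Y_{2,-2}(Ω₂) = 0.06600 - 0.10593j ; Δ = 0.02820 - 0.01531j
  [-1]  conj(Y_{2,-1})(Ω₁) = -0.35239 - 0.09307j ; Y_{2,-1}(Ω₂) = -0.31588 + 0.17537j ; Δ = 0.12763 - 0.03240j
  [+0]  conj(Y_{2,0})(Ω₁) = 0.00100 + 0.00000j ; Y_{2,0}(Ω₂) = 0.32506 + 0.00000j ; Δ = 0.00032 + 0.00000j
  [+1]  conj(Y_{2,1})(Ω₁) = 0.35239 - 0.09307j ; Y_{2,1}(Ω₂) = 0.31588 + 0.17537j ; Δ = 0.12763 + 0.03240j
  [+2]  conj(Y_{2,2})(Ω₁) = 0.22358 - 0.12695j ; Y_{2,2}(Ω₂) = 0.06600 + 0.10593j ; Δ = 0.02820 + 0.01531j
Accumulated sum 0.31200 - 0.00000j; after 4π/(2l+1) scaling, 0.78414 - 0.00000j ⇒ P_2 = 0.784139

0.784139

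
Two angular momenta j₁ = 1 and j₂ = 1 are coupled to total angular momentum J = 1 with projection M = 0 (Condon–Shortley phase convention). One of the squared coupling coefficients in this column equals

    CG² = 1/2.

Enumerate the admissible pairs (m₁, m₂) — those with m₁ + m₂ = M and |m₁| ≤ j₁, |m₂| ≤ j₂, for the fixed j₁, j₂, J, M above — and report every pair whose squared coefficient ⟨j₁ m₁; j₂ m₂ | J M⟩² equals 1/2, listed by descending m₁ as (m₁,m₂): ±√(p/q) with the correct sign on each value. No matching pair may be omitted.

Admissible pairs with m₁+m₂ = M = 0: (-1,1), (0,0), (1,-1)
  (m₁,m₂)=(1,-1): CG² = 1/2, CG = +√(1/2)   ← matches the target
  (m₁,m₂)=(0,0): CG² = 0/1, CG = 0
  (m₁,m₂)=(-1,1): CG² = 1/2, CG = −√(1/2)   ← matches the target
Pairs with CG² = 1/2: (1,-1): +√(1/2); (-1,1): −√(1/2)

(1,-1): +√(1/2); (-1,1): −√(1/2)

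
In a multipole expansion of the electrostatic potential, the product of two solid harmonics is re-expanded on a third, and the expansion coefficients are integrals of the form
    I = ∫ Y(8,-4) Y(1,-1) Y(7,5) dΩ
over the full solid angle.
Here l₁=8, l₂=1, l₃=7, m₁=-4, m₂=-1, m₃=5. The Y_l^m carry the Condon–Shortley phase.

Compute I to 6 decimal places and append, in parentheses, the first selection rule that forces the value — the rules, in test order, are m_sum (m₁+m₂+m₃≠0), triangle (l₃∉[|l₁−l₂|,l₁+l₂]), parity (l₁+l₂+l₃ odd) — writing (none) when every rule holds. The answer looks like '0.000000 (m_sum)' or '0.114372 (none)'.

Rules hold: Σm=0, L=16 even, 7≤7≤9.
N = 17·3·15 = 765
Δ = 2!·14!·0!/17! = 1/2040
Racah Σ t=1..1: t=1:−1/25401600 = -1/25401600
⇒ 3j(8 1 7; 0 0 0)² = 8/255, sgn +1
Racah Σ t=0..0: t=0:+1/1916006400 = 1/1916006400
⇒ 3j(8 1 7; -4 -1 5)² = 1/340, sgn +1
4πI² = N·(3j₀)²·(3jₘ)² = 6/85
I = +1·√(0.0705882/4π) = 0.07494820
No selection rule forces the value: the integral is nonzero (none).

0.074948 (none)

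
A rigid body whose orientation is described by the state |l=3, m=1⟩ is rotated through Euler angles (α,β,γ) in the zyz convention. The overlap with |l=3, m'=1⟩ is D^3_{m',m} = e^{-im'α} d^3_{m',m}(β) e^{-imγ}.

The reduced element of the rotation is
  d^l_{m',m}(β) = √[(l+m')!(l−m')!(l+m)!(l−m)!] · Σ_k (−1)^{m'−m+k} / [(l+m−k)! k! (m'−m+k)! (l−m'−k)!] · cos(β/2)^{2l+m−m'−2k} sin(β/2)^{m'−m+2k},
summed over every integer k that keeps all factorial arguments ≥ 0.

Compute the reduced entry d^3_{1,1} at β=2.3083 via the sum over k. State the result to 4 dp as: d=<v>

d=0.5121

d^3_{1,1}(β=2.3083) via the finite sum:
Half-angle: c=0.404696, s=0.914451. N=√(24·2·24·2)=48.000000
The bounds max(0,m−m')=0 and min(l+m,l−m')=2 give 3 terms
  k=0: (−1)^0·48.0000/(48)·0.4047^6·0.9145^0 = +0.004393
  k=1: (−1)^1·48.0000/(6)·0.4047^4·0.9145^2 = -0.179443
  k=2: (−1)^2·48.0000/(8)·0.4047^2·0.9145^4 = +0.687150
d^3_{1,1}(2.3083) = +0.004393 -0.179443 +0.687150 = +0.512100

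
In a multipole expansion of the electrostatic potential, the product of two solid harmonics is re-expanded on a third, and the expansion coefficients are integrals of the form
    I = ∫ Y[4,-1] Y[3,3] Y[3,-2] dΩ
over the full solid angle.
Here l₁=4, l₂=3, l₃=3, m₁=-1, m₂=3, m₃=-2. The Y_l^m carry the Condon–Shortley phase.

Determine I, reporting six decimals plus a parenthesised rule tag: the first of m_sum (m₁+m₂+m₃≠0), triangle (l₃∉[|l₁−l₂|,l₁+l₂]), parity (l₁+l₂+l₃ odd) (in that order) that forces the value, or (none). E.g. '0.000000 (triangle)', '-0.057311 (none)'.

Rules hold: Σm=0, L=10 even, 1≤3≤7.
N = 9·7·7 = 441
Δ = 4!·4!·2!/11! = 1/34650
Racah Σ t=1..3: t=1:−1/72 t=2:+1/16 t=3:−1/72 = 5/144
⇒ 3j(4 3 3; 0 0 0)² = 2/77, sgn -1
Racah Σ t=4..4: t=4:+1/288 = 1/288
⇒ 3j(4 3 3; -1 3 -2)² = 5/231, sgn -1
4πI² = N·(3j₀)²·(3jₘ)² = 30/121
I = +1·√(0.247934/4π) = 0.14046335
No selection rule forces the value: the integral is nonzero (none).

0.140463 (none)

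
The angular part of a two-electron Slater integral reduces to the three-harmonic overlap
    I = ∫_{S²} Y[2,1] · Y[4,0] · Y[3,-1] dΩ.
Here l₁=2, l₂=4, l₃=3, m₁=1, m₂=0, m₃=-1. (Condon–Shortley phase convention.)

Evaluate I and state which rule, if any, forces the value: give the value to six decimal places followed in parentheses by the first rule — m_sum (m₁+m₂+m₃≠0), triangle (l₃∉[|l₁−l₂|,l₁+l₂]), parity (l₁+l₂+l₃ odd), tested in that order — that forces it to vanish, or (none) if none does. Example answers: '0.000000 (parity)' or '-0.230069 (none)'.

0.000000 (parity)

Σlᵢ=9 odd — θ-integrand is odd under cosθ→−cosθ; I=0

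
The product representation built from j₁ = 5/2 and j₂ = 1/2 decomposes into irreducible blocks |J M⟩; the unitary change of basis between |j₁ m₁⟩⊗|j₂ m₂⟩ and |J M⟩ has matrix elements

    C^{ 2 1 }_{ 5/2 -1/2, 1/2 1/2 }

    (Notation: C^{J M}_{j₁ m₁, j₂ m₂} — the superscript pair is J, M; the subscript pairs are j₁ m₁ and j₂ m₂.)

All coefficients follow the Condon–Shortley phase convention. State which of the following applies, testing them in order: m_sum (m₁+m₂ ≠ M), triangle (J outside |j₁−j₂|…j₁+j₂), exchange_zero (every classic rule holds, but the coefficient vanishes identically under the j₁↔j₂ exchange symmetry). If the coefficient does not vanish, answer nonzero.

m-sum: m₁+m₂ = -1/2+1/2 = 0, M = 1  ✗ ⇒ coefficient is 0

m_sum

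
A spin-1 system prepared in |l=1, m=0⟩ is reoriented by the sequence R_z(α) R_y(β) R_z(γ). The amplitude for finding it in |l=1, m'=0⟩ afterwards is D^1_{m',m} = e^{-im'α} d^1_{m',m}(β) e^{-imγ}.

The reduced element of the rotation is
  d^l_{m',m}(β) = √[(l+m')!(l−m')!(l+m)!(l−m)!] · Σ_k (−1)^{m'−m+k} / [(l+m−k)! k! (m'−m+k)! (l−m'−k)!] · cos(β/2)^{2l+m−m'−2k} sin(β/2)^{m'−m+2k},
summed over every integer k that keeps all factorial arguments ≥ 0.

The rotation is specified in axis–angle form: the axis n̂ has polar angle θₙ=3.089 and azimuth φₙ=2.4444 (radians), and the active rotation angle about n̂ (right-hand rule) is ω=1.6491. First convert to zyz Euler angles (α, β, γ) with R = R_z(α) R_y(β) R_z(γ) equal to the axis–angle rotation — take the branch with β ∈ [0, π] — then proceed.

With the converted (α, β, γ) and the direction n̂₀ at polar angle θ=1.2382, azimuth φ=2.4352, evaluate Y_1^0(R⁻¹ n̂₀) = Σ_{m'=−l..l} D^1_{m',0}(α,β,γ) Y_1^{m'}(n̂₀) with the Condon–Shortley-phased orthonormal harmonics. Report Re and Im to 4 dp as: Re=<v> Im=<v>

Axis–angle → zyz. n̂ = (sinθₙcosφₙ, sinθₙsinφₙ, cosθₙ) = (-0.040301, +0.033752, -0.998617), ω = 1.6491.
R = I cosω + sinω [n̂]ₓ + (1−cosω) n̂n̂ᵀ gives
  R = [-0.076472, +0.994091, +0.077043; -0.997024, -0.076995, +0.003836; +0.009745, -0.076520, +0.997020]
β = atan2(√(R₁₃²+R₂₃²), R₃₃) = 0.077215; α = atan2(R₂₃, R₁₃) mod 2π = 0.049743; γ = atan2(R₃₂, −R₃₁) mod 2π = 4.585721
Need the full column D^1_{m',0} for m'=−1..1 at α=0.0497, β=0.0772, γ=4.5857.
cos(β/2)=0.999255, sin(β/2)=0.038598
d^1_{-1,0}: single k=1 term ⇒ +0.054545;  D = +0.054478+0.002712i
d^1_{0,0}: k∈[0..1] ⇒ +0.998510 -0.001490 = +0.997020;  D = +0.997020+0.000000i
d^1_{1,0}: single k=0 term ⇒ -0.054545;  D = -0.054478+0.002712i
Y_1^{m'}(θ=1.2382,φ=2.4352) and Σ D·Y over m':
  (+0.0545+0.0027i)·(-0.2484-0.2120i)  (+0.9970+0.0000i)·(+0.1595+0.0000i)  (-0.0545+0.0027i)·(+0.2484-0.2120i)
Y_1^0(R⁻¹ n̂) = +0.133136+0.000000i

Re=0.1331 Im=0.0000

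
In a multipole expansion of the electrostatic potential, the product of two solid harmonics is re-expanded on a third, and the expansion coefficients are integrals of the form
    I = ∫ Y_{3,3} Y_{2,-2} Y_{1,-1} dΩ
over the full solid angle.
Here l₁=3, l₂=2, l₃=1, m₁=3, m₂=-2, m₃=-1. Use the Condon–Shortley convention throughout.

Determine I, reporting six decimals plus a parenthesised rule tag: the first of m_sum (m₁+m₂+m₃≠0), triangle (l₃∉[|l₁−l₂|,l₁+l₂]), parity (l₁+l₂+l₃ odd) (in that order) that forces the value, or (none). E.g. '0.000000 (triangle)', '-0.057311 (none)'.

Rules hold: Σm=0, L=6 even, 1≤1≤5.
N = 7·5·3 = 105
Δ = 4!·2!·0!/7! = 1/105
Racah Σ t=2..2: t=2:+1/4 = 1/4
⇒ 3j(3 2 1; 0 0 0)² = 3/35, sgn -1
Racah Σ t=0..0: t=0:+1/48 = 1/48
⇒ 3j(3 2 1; 3 -2 -1)² = 1/7, sgn +1
4πI² = N·(3j₀)²·(3jₘ)² = 9/7
I = -1·√(1.28571/4π) = -0.31986543
No selection rule forces the value: the integral is nonzero (none).

-0.319865 (none)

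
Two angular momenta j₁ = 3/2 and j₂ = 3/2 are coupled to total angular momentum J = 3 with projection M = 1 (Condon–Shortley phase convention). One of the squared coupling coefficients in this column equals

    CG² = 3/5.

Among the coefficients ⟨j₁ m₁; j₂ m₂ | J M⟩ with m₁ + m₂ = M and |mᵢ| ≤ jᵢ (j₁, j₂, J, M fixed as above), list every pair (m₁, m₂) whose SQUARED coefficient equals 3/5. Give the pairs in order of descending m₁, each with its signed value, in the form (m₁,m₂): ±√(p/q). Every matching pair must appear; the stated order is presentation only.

(1/2,1/2): +√(3/5)

Admissible pairs with m₁+m₂ = M = 1: (-1/2,3/2), (1/2,1/2), (3/2,-1/2)
  (m₁,m₂)=(3/2,-1/2): CG² = 1/5, CG = +√(1/5)
  (m₁,m₂)=(1/2,1/2): CG² = 3/5, CG = +√(3/5)   ← matches the target
  (m₁,m₂)=(-1/2,3/2): CG² = 1/5, CG = +√(1/5)
Pairs with CG² = 3/5: (1/2,1/2): +√(3/5)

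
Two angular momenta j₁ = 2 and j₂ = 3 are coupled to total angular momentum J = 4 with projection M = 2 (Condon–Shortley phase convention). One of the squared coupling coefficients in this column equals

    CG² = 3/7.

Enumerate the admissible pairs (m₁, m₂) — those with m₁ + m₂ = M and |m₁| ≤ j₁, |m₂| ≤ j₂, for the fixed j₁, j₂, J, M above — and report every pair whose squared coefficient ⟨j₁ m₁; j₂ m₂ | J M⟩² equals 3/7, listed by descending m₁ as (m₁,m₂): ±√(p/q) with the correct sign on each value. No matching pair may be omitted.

(2,0): +√(3/7)

Admissible pairs with m₁+m₂ = M = 2: (-1,3), (0,2), (1,1), (2,0)
  (m₁,m₂)=(2,0): CG² = 3/7, CG = +√(3/7)   ← matches the target
  (m₁,m₂)=(1,1): CG² = 1/28, CG = +√(1/28)
  (m₁,m₂)=(0,2): CG² = 12/35, CG = −√(12/35)
  (m₁,m₂)=(-1,3): CG² = 27/140, CG = −√(27/140)
Pairs with CG² = 3/7: (2,0): +√(3/7)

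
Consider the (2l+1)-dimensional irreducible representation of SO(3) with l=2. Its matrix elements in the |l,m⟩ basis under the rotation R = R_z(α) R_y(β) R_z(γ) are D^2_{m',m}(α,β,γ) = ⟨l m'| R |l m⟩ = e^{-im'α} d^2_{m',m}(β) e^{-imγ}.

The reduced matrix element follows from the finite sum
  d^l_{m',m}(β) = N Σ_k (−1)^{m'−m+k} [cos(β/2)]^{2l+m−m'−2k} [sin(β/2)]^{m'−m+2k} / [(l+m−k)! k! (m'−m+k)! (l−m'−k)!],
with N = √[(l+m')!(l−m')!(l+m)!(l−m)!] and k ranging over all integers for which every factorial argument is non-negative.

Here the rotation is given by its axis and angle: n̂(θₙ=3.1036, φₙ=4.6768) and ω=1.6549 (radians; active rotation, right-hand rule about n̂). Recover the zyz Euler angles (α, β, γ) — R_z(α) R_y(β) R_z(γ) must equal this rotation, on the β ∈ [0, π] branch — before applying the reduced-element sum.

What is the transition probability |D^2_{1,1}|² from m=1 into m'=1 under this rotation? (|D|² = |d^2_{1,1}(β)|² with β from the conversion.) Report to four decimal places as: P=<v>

P=0.9922

Axis–angle → zyz. n̂ = (sinθₙcosφₙ, sinθₙsinφₙ, cosθₙ) = (-0.001352, -0.037959, -0.999278), ω = 1.6549.
R = I cosω + sinω [n̂]ₓ + (1−cosω) n̂n̂ᵀ gives
  R = [-0.084003, +0.995802, -0.036361; -0.995691, -0.082443, +0.042465; +0.039289, +0.039772, +0.998436]
β = atan2(√(R₁₃²+R₂₃²), R₃₃) = 0.055935; α = atan2(R₂₃, R₁₃) mod 2π = 2.278913; γ = atan2(R₃₂, −R₃₁) mod 2π = 2.350091
Split into d^2_{1,1}(β=0.0559) × two z-phases.
c=cos(0.055935/2)=0.999609, s=sin(0.055935/2)=0.027964; N=√[6·1·6·1]=6.000000
Admissible k: 0..1 (factorial args all ≥0)
  k=0: (−1)^0·6.0000/(6)·0.9996^4·0.0280^0 = +0.998437
  k=1: (−1)^1·6.0000/(2)·0.9996^2·0.0280^2 = -0.002344
d^2_{1,1}(0.0559) = +0.998437 -0.002344 = +0.996093
|D^2_{1,1}|² = |d^2_{1,1}(β)|² = (+0.996093)² = 0.992200 (the z-rotation phases have unit modulus)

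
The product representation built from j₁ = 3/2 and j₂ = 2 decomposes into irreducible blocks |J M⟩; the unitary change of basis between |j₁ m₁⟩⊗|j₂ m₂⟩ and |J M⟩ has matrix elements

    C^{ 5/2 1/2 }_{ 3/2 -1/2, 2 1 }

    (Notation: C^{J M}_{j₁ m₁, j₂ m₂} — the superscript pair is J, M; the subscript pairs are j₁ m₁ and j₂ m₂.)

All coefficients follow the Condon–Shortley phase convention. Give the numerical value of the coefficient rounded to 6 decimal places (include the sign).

√[6·1!2!3!/7! · 1!2!3!1!3!2!] = √(72/35)
  +(−1)^0/∏(0,1,2,3,0,0)! = 1/12  (running 1/12)
  +(−1)^1/∏(1,0,1,2,1,1)! = -1/2  (running -5/12)
⟨..|..⟩ = √(72/35)·(-5/12) = -0.597614

−√(5/14) = -0.597614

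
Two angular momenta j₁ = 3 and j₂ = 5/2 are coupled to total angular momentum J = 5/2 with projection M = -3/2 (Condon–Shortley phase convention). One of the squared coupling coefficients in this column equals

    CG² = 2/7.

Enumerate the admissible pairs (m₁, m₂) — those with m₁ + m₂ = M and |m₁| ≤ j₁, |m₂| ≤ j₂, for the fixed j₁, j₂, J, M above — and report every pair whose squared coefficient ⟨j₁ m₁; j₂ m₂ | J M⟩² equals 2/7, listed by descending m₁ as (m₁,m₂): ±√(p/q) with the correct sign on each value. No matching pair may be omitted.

(1,-5/2): +√(2/7)

Admissible pairs with m₁+m₂ = M = -3/2: (-3,3/2), (-2,1/2), (-1,-1/2), (0,-3/2), (1,-5/2)
  (m₁,m₂)=(1,-5/2): CG² = 2/7, CG = +√(2/7)   ← matches the target
  (m₁,m₂)=(0,-3/2): CG² = 7/30, CG = −√(7/30)
  (m₁,m₂)=(-1,-1/2): CG² = 1/35, CG = +√(1/35)
  (m₁,m₂)=(-2,1/2): CG² = 1/14, CG = +√(1/14)
  (m₁,m₂)=(-3,3/2): CG² = 8/21, CG = −√(8/21)
Pairs with CG² = 2/7: (1,-5/2): +√(2/7)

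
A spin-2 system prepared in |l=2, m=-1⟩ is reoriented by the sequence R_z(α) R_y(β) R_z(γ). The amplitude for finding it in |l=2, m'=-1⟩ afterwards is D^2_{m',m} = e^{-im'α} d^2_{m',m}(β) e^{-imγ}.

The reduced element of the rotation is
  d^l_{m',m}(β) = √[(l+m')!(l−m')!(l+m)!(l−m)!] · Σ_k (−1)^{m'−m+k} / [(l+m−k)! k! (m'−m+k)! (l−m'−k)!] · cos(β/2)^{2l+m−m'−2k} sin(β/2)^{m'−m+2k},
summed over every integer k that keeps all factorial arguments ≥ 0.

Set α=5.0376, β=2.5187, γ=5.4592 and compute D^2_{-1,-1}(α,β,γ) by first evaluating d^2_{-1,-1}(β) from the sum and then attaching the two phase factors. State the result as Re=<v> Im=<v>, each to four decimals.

Re=0.1179 Im=0.2164

First d^2_{-1,-1}(β=2.5187), then the phase factors e^{-i(-1)α} and e^{-i(-1)γ}:
Half-angle: c=0.306436, s=0.951891. N=√(1·6·1·6)=6.000000
k∈{0,1} keeps every argument non-negative
  k=0: (−1)^0·6.0000/(6)·0.3064^4·0.9519^0 = +0.008818
  k=1: (−1)^1·6.0000/(2)·0.3064^2·0.9519^2 = -0.255255
d^2_{-1,-1}(2.5187) = +0.008818 -0.255255 = -0.246438
Phases: e^{-i·(-1)·5.0376}=+0.319509-0.947583i, e^{-i·(-1)·5.4592}=+0.679302-0.733859i ⇒ D=+0.117883+0.216414i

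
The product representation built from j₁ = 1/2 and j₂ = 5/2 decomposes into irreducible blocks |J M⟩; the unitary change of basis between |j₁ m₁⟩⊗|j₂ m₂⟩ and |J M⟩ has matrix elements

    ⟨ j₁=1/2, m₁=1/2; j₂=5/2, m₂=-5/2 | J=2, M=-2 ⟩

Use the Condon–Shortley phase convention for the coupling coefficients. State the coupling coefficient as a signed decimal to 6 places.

+0.912871

√[5·1!0!4!/6! · 1!0!0!5!0!4!] = √(480)
  +(−1)^0/∏(0,1,0,0,0,4)! = 1/24  (running 1/24)
⟨..|..⟩ = √(480)·(1/24) = +0.912871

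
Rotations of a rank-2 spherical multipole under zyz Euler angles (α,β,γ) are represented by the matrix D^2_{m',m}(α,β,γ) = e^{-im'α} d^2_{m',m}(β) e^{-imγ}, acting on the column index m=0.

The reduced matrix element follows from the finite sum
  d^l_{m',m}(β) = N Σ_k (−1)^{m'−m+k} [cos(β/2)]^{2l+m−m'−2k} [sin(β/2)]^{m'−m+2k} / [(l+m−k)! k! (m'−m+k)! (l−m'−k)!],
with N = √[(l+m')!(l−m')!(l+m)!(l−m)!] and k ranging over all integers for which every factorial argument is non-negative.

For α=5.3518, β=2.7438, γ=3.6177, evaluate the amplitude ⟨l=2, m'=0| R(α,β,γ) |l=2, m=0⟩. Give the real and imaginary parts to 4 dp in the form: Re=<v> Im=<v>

First d^2_{0,0}(β=2.7438), then the phase factors e^{-i(0)α} and e^{-i(0)γ}:
Half-angle: c=0.197588, s=0.980285. N=√(2·2·2·2)=4.000000
k∈{0,1,2} keeps every argument non-negative
  k=0: (−1)^0·4.0000/(4)·0.1976^4·0.9803^0 = +0.001524
  k=1: (−1)^1·4.0000/(1)·0.1976^2·0.9803^2 = -0.150067
  k=2: (−1)^2·4.0000/(4)·0.1976^0·0.9803^4 = +0.923443
d^2_{0,0}(2.7438) = +0.001524 -0.150067 +0.923443 = +0.774900
D = (+1.000000+0.000000i)·(+0.774900)·(+1.000000+0.000000i) = +0.774900+0.000000i

Re=0.7749 Im=0.0000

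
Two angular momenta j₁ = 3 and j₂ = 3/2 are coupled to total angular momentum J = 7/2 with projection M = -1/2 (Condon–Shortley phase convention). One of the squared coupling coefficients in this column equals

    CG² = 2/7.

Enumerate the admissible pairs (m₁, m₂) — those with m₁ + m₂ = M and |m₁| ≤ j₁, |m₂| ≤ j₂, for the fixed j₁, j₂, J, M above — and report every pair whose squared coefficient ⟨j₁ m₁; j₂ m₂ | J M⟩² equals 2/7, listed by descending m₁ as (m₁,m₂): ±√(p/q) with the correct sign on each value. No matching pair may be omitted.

Admissible pairs with m₁+m₂ = M = -1/2: (-2,3/2), (-1,1/2), (0,-1/2), (1,-3/2)
  (m₁,m₂)=(1,-3/2): CG² = 8/21, CG = +√(8/21)
  (m₁,m₂)=(0,-1/2): CG² = 2/21, CG = +√(2/21)
  (m₁,m₂)=(-1,1/2): CG² = 2/7, CG = −√(2/7)   ← matches the target
  (m₁,m₂)=(-2,3/2): CG² = 5/21, CG = −√(5/21)
Pairs with CG² = 2/7: (-1,1/2): −√(2/7)

(-1,1/2): −√(2/7)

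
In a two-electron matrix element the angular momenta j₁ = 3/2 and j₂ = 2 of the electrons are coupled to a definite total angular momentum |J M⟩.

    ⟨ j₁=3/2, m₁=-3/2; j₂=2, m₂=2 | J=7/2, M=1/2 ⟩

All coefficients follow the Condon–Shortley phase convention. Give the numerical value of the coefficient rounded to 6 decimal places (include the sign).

triangle: 0!*3!*4!/8! = 144/40320
(j±m)!: 0!*3!*4!*0!*4!*3! = 20736
prefactor² = (2J+1)*Δ*N² = 20736/35
  k=0: +1/(0!*0!*3!*4!*0!*0!) = 1/144
Σ = 1/144  ⇒  CG² = 20736/35*(1/144)² = 1/35
CG = +√(1/35) = +0.169031

+√(1/35) ≈ +0.169031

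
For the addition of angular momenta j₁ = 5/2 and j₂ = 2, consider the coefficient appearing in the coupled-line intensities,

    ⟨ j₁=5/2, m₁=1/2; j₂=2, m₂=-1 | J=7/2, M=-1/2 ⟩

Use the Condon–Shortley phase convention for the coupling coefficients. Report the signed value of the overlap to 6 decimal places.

+√(14/45) = +0.557773

triangle: 1!*4!*3!/9! = 144/362880
(j±m)!: 3!*2!*1!*3!*3!*4! = 10368
prefactor² = (2J+1)*Δ*N² = 1152/35
  k=0: +1/(0!*1!*2!*1!*2!*2!) = 1/8
  k=1: −1/(1!*0!*1!*0!*3!*3!) = -1/36
Σ = 7/72  ⇒  CG² = 1152/35*(7/72)² = 14/45
CG = +√(14/45) = +0.557773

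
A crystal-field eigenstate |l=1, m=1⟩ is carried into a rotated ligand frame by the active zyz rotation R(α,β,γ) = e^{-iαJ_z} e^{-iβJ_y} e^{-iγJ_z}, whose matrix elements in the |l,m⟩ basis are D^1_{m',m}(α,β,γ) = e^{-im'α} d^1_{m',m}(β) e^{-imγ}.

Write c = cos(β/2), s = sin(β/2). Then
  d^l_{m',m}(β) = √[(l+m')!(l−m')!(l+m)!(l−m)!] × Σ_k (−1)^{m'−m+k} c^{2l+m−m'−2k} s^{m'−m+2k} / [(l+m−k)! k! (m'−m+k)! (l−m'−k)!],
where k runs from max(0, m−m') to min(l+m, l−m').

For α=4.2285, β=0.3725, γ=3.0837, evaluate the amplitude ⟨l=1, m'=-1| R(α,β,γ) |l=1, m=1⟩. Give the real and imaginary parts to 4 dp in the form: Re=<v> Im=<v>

D^1_{-1,1}(4.2285,0.3725,3.0837) = e^{-i·-1·4.2285}·d^1_{-1,1}(0.3725)·e^{-i·1·3.0837}. Compute d first:
With c≡cos(β/2)=0.982706 and s≡sin(β/2)=0.185175, N=[1·2·2·1]^{1/2}=2.000000
Admissible k: 2..2 (factorial args all ≥0)
  k=2: (−1)^0·2.0000/(2)·0.9827^0·0.1852^2 = +0.034290
d^1_{-1,1}(0.3725) = +0.034290
D = (-0.465225-0.885192i)·(+0.034290)·(-0.998325-0.057860i) = +0.014170+0.031225i

Re=0.0142 Im=0.0312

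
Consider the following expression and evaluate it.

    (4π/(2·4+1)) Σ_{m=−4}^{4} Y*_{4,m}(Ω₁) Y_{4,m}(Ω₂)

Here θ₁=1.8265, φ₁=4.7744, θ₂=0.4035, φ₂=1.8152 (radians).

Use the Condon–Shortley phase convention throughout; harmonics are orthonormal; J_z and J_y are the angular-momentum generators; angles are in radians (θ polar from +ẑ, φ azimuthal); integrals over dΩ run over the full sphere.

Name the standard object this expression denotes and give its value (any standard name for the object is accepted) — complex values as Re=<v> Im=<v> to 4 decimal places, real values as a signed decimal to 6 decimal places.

This sum is the spherical-harmonic addition theorem: it equals the Legendre polynomial P_l(cos γ) of the angle γ between the two directions.
Term-by-term m-sum for l=4 (normalisation 4π/9 = 1.396263):
  m=-4: Y*=+0.375858+0.095190i  Y=+0.005879-0.008721i  product +0.003040-0.002718i
  m=-3: Y*=+0.053027-0.281747i  Y=+0.046635+0.051775i  product +0.017060-0.010394i
  m=-2: Y*=+0.171578+0.021389i  Y=-0.224059+0.119167i  product -0.040992+0.015654i
  m=-1: Y*=+0.018310-0.294889i  Y=-0.120743-0.484154i  product -0.144982+0.026741i
  m=+0: Y*=+0.129490-0.000000i  Y=+0.281941+0.000000i  product +0.036509+0.000000i
  m=+1: Y*=-0.018310-0.294889i  Y=+0.120743-0.484154i  product -0.144982-0.026741i
  m=+2: Y*=+0.171578-0.021389i  Y=-0.224059-0.119167i  product -0.040992-0.015654i
  m=+3: Y*=-0.053027-0.281747i  Y=-0.046635+0.051775i  product +0.017060+0.010394i
  m=+4: Y*=+0.375858-0.095190i  Y=+0.005879+0.008721i  product +0.003040+0.002718i
Total Σ_m = -0.295241+0.000000i. Multiply by 1.396263: -0.412234+0.000000i. P_4(cos γ) = -0.412234

Legendre polynomial (addition theorem), -0.412234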